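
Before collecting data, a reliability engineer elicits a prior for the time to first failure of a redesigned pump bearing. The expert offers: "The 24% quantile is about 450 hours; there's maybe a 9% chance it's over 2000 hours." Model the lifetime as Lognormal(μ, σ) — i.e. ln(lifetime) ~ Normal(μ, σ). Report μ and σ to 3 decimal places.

μ ≈ 6.624, σ ≈ 0.729

If T ~ Lognormal(μ,σ) then ln T ~ Normal(μ,σ), so the p-quantile of ln T is μ + z_p·σ.
ln(450) = 6.109 and ln(2000) = 7.601; z_{0.24} = -0.7063, z_{0.91} = 1.341.
σ = (7.601 − 6.109)/(1.341 − (-0.7063)) = 0.729.
μ = 6.109 − (-0.7063)·0.729 = 6.624.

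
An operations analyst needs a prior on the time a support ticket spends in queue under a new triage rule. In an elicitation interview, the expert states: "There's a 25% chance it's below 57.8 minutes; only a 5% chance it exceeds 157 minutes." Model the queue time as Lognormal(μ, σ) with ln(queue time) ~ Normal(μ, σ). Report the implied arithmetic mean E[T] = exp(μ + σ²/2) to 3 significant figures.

E[T] ≈ 84.8 minutes

If T ~ Lognormal(μ,σ) then ln T ~ Normal(μ,σ), so the p-quantile of ln T is μ + z_p·σ.
ln(57.8) = 4.057 and ln(157) = 5.056; z_{0.25} = -0.6745, z_{0.95} = 1.645.
σ = (5.056 − 4.057)/(1.645 − (-0.6745)) = 0.431.
μ = 4.057 − (-0.6745)·0.431 = 4.348.
E[T] = exp(μ + σ²/2) = exp(4.348 + 0.0928) = 84.8 minutes.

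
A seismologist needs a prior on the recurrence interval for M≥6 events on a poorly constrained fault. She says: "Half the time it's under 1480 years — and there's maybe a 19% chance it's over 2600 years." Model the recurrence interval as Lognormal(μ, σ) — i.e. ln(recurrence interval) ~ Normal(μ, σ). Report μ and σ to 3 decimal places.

If T ~ Lognormal(μ,σ) then ln T ~ Normal(μ,σ), so the p-quantile of ln T is μ + z_p·σ.
ln(1480) = 7.3 and ln(2600) = 7.863; z_{0.5} = 0, z_{0.81} = 0.8779.
σ = (7.863 − 7.3)/(0.8779 − (0)) = 0.642.
μ = 7.3 − (0)·0.642 = 7.300.

μ ≈ 7.300, σ ≈ 0.642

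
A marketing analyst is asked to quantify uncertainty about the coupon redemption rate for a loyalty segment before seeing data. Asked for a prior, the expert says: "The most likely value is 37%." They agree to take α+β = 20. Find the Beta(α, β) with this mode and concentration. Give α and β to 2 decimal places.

α = 7.66, β = 12.34

For α,β > 1 the Beta mode is (α−1)/(α+β−2). With α+β = 20, the mode is (α−1)/18.
Set (α−1)/18 = 0.37 → α = 1 + 0.37·18 = 7.66.
β = 20 − α = 12.34.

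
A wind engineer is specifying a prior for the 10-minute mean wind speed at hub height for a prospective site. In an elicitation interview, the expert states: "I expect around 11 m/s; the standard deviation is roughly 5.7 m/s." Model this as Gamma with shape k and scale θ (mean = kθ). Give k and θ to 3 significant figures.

For Gamma(k, scale θ): mean = kθ, variance = kθ², so CV = 1/√k.
CV = SD/mean = 5.7/11 = 0.5182, hence k = 1/CV² = 3.72.
Then θ = mean/k = 11/3.72 = 2.95.

k ≈ 3.72, θ ≈ 2.95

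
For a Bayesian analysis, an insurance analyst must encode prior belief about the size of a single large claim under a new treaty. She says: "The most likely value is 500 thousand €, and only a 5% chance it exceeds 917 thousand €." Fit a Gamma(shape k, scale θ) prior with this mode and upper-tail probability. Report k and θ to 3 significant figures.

k ≈ 8.57, θ ≈ 66

Gamma(k,θ) with k>1 has mode (k−1)θ, so θ = 500/(k−1).
Need P(X < 917) = 0.95 with θ tied to k this way. Start at k = 2, θ = 500: P(X<917) ≈ 0.547.
Too low — raise k to concentrate. Iterating converges to k ≈ 8.57.
Then θ = 500/(8.57−1) ≈ 66.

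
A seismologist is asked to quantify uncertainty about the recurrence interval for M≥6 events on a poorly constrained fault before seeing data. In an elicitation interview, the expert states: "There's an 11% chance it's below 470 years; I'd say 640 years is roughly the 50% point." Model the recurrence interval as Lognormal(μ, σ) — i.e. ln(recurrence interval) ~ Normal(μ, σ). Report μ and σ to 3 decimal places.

If T ~ Lognormal(μ,σ) then ln T ~ Normal(μ,σ), so the p-quantile of ln T is μ + z_p·σ.
ln(470) = 6.153 and ln(640) = 6.461; z_{0.11} = -1.227, z_{0.5} = 0.
σ = (6.461 − 6.153)/(0 − (-1.227)) = 0.252.
μ = 6.153 − (-1.227)·0.252 = 6.461.

μ ≈ 6.461, σ ≈ 0.252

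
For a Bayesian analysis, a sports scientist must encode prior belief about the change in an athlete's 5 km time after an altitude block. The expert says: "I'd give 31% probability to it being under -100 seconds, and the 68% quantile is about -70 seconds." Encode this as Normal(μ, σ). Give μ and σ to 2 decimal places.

For Normal(μ,σ), the p-quantile is μ + z_p·σ. Here z_{0.31} = -0.4959, z_{0.68} = 0.4677.
So -100 = μ − 0.4959σ and -70 = μ + 0.4677σ.
Subtracting: σ = (-70 − -100)/(0.4677 − (-0.4959)) = 31.13.
Then μ = -100 − (-0.4959)·31.13 = -84.56.

μ = -84.56, σ = 31.13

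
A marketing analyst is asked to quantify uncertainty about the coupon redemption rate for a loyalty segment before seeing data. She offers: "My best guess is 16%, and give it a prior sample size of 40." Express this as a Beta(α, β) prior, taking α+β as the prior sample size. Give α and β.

Under the effective-sample-size interpretation, Beta(α, β) has prior mean α/(α+β) and prior sample size α+β.
So α+β = 40 and α/(α+β) = 0.16, giving α = 0.16·40 = 6.4 and β = 40 − 6.4 = 33.6.

α = 6.4, β = 33.6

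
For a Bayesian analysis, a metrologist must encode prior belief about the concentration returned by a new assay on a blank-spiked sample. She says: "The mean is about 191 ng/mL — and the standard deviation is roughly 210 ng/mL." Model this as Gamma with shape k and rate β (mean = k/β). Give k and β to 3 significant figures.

For Gamma(k, rate β): mean = k/β, variance = k/β², so CV = 1/√k.
CV = SD/mean = 210/191 = 1.099, hence k = 1/CV² = 0.827.
Then β = k/mean = 0.827/191 = 0.00433.

k ≈ 0.827, β ≈ 0.00433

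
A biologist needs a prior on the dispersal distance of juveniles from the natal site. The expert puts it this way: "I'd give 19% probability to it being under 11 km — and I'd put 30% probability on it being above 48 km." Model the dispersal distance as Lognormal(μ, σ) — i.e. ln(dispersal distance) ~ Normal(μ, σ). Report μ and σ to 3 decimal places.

μ ≈ 3.320, σ ≈ 1.051

If T ~ Lognormal(μ,σ) then ln T ~ Normal(μ,σ), so the p-quantile of ln T is μ + z_p·σ.
ln(11) = 2.398 and ln(48) = 3.871; z_{0.19} = -0.8779, z_{0.7} = 0.5244.
σ = (3.871 − 2.398)/(0.5244 − (-0.8779)) = 1.051.
μ = 2.398 − (-0.8779)·1.051 = 3.320.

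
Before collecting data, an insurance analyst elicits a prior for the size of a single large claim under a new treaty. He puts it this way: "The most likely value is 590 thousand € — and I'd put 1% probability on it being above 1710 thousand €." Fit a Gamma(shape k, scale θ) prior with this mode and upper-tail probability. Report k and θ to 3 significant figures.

k ≈ 5.01, θ ≈ 147

Gamma(k,θ) with k>1 has mode (k−1)θ, so θ = 590/(k−1).
Need P(X < 1710) = 0.99 with θ tied to k this way. Start at k = 2, θ = 590: P(X<1710) ≈ 0.785.
Too low — raise k to concentrate. Iterating converges to k ≈ 5.01.
Then θ = 590/(5.01−1) ≈ 147.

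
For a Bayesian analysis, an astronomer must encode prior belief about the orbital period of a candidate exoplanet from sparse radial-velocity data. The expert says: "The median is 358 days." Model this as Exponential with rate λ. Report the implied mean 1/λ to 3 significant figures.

Exponential median = ln 2 / λ, so λ = ln 2 / 358.0 = 0.00194.
Mean = 1/λ = 516 days.

mean ≈ 516 days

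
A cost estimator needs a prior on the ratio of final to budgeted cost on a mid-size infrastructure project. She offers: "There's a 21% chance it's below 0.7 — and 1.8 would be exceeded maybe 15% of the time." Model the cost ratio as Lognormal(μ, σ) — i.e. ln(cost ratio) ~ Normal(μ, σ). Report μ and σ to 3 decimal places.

μ ≈ 0.057, σ ≈ 0.512

If T ~ Lognormal(μ,σ) then ln T ~ Normal(μ,σ), so the p-quantile of ln T is μ + z_p·σ.
ln(0.7) = -0.3567 and ln(1.8) = 0.5878; z_{0.21} = -0.8064, z_{0.85} = 1.036.
σ = (0.5878 − -0.3567)/(1.036 − (-0.8064)) = 0.512.
μ = -0.3567 − (-0.8064)·0.512 = 0.057.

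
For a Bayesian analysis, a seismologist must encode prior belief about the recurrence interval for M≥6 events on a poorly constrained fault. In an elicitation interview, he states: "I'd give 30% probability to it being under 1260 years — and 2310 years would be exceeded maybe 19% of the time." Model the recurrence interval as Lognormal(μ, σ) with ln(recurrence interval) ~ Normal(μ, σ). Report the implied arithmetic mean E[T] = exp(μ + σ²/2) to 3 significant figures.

If T ~ Lognormal(μ,σ) then ln T ~ Normal(μ,σ), so the p-quantile of ln T is μ + z_p·σ.
ln(1260) = 7.139 and ln(2310) = 7.745; z_{0.3} = -0.5244, z_{0.81} = 0.8779.
σ = (7.745 − 7.139)/(0.8779 − (-0.5244)) = 0.432.
μ = 7.139 − (-0.5244)·0.432 = 7.366.
E[T] = exp(μ + σ²/2) = exp(7.366 + 0.0934) = 1740 years.

E[T] ≈ 1740 years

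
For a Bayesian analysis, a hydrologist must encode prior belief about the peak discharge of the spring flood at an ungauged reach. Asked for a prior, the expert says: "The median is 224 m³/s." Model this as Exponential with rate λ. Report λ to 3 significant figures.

Exponential median = ln 2 / λ, so λ = ln 2 / 224.0 = 0.00309.

λ ≈ 0.00309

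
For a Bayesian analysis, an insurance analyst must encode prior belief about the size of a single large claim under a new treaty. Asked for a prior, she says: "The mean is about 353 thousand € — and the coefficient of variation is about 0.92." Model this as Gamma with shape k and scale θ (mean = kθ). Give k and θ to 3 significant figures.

k ≈ 1.18, θ ≈ 299

For Gamma(k, scale θ): mean = kθ, variance = kθ², so CV = 1/√k.
CV = 0.92, hence k = 1/CV² = 1.18.
Then θ = mean/k = 353/1.18 = 299.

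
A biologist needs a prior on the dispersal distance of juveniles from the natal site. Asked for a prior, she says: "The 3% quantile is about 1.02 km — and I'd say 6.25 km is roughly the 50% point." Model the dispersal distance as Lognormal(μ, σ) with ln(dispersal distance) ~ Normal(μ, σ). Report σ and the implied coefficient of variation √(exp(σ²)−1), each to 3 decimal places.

If T ~ Lognormal(μ,σ) then ln T ~ Normal(μ,σ), so the p-quantile of ln T is μ + z_p·σ.
ln(1.02) = 0.0198 and ln(6.25) = 1.833; z_{0.03} = -1.881, z_{0.5} = 0.
σ = (1.833 − 0.0198)/(0 − (-1.881)) = 0.964.
μ = 0.0198 − (-1.881)·0.964 = 1.833.
CV = √(exp(σ²)−1) = √(exp(0.9290)−1) = 1.238.

σ ≈ 0.964, CV ≈ 1.238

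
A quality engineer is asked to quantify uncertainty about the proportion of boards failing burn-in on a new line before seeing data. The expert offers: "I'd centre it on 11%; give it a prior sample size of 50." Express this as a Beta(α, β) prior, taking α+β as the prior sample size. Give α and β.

α = 5.5, β = 44.5

Under the effective-sample-size interpretation, Beta(α, β) has prior mean α/(α+β) and prior sample size α+β.
So α+β = 50 and α/(α+β) = 0.11, giving α = 0.11·50 = 5.5 and β = 50 − 5.5 = 44.5.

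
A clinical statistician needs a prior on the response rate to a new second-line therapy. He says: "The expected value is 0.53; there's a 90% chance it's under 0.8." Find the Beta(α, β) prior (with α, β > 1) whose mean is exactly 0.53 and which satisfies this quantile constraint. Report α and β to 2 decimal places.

With mean 0.53 fixed, write α = 0.53s, β = 0.47s where s = α+β.
Need P(θ < 0.8) = 0.9 under Beta(0.53s, 0.47s). Normal approximation: (q−m)/√(m(1−m)/s) ≈ z_{0.9} = 1.28, so s ≈ 0.53·0.47·(1.28)²/(0.8−0.53)² = 5.6.
At s = 5.6: P(θ<0.8) ≈ 0.913. Adjusting to match 0.9 gives s ≈ 5.06.
So α = 0.53·5.06 ≈ 2.68, β = 0.47·5.06 ≈ 2.38.

α ≈ 2.68, β ≈ 2.38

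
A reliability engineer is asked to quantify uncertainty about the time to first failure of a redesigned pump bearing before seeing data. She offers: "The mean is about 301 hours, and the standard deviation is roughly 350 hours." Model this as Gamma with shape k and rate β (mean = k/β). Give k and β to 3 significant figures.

k ≈ 0.74, β ≈ 0.00246

For Gamma(k, rate β): mean = k/β, variance = k/β², so CV = 1/√k.
CV = SD/mean = 350/301 = 1.163, hence k = 1/CV² = 0.74.
Then β = k/mean = 0.74/301 = 0.00246.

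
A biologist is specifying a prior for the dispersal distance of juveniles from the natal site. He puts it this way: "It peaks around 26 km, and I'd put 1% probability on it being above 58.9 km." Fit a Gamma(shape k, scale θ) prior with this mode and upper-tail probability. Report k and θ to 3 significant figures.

Gamma(k,θ) with k>1 has mode (k−1)θ, so θ = 26/(k−1).
Need P(X < 58.9) = 0.99 with θ tied to k this way. Start at k = 2, θ = 26: P(X<58.9) ≈ 0.661.
Too low — raise k to concentrate. Iterating converges to k ≈ 8.17.
Then θ = 26/(8.17−1) ≈ 3.63.

k ≈ 8.17, θ ≈ 3.63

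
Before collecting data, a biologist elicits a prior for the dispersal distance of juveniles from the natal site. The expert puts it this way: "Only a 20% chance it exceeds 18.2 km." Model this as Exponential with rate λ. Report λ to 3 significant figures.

P(T > 18.2) = e^(−λ·18.2) = 0.2, so λ = −ln(0.2)/18.2 = 0.0884.

λ ≈ 0.0884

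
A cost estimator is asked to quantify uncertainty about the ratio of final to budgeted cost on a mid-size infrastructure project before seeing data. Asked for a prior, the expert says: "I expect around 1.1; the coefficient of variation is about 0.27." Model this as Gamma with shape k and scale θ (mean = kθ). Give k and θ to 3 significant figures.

For Gamma(k, scale θ): mean = kθ, variance = kθ², so CV = 1/√k.
CV = 0.27, hence k = 1/CV² = 13.7.
Then θ = mean/k = 1.1/13.7 = 0.0802.

k ≈ 13.7, θ ≈ 0.0802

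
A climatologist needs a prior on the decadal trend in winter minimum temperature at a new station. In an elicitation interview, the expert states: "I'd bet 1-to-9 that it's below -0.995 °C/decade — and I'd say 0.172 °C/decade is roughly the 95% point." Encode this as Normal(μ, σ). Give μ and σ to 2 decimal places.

For Normal(μ,σ), the p-quantile is μ + z_p·σ. Here z_{0.1} = -1.282, z_{0.95} = 1.645.
So -0.995 = μ − 1.282σ and 0.172 = μ + 1.645σ.
Subtracting: σ = (0.172 − -0.995)/(1.645 − (-1.282)) = 0.40.
Then μ = -0.995 − (-1.282)·0.40 = -0.48.

μ = -0.48, σ = 0.40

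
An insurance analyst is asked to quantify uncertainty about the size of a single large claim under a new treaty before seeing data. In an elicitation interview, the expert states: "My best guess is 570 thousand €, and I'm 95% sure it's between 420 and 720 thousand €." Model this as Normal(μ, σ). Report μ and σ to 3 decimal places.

μ = 570.000, σ = 76.532

A symmetric 95% interval runs μ ± z·σ with z = 1.96.
Half-width = 150, so σ = 150/1.96 = 76.532.
μ is the stated best guess, 570.000.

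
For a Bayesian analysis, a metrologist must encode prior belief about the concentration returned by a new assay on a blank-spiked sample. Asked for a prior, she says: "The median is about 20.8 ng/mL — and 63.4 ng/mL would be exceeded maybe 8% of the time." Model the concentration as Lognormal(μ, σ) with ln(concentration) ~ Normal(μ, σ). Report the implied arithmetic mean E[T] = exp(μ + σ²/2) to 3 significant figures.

E[T] ≈ 28.5 ng/mL

If T ~ Lognormal(μ,σ) then ln T ~ Normal(μ,σ), so the p-quantile of ln T is μ + z_p·σ.
ln(20.8) = 3.035 and ln(63.4) = 4.149; z_{0.5} = 0, z_{0.92} = 1.405.
σ = (4.149 − 3.035)/(1.405 − (0)) = 0.793.
μ = 3.035 − (0)·0.793 = 3.035.
E[T] = exp(μ + σ²/2) = exp(3.035 + 0.3146) = 28.5 ng/mL.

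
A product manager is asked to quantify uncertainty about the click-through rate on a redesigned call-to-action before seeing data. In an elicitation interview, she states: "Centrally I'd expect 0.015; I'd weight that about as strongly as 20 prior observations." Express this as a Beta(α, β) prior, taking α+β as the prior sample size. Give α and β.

α = 0.3, β = 19.7

Under the effective-sample-size interpretation, Beta(α, β) has prior mean α/(α+β) and prior sample size α+β.
So α+β = 20 and α/(α+β) = 0.015, giving α = 0.015·20 = 0.3 and β = 20 − 0.3 = 19.7.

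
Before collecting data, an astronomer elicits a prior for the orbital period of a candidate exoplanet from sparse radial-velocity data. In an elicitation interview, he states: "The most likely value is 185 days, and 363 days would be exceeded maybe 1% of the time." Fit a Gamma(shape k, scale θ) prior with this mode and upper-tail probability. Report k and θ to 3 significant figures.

Gamma(k,θ) with k>1 has mode (k−1)θ, so θ = 185/(k−1).
Need P(X < 363) = 0.99 with θ tied to k this way. Start at k = 2, θ = 185: P(X<363) ≈ 0.584.
Too low — raise k to concentrate. Iterating converges to k ≈ 11.8.
Then θ = 185/(11.8−1) ≈ 17.1.

k ≈ 11.8, θ ≈ 17.1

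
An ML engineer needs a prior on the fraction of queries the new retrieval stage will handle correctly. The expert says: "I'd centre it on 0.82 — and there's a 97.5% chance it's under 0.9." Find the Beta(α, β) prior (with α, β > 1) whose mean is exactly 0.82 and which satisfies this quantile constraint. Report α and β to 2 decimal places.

With mean 0.82 fixed, write α = 0.82s, β = 0.18s where s = α+β.
Need P(θ < 0.9) = 0.975 under Beta(0.82s, 0.18s). Normal approximation: (q−m)/√(m(1−m)/s) ≈ z_{0.975} = 1.96, so s ≈ 0.82·0.18·(1.96)²/(0.9−0.82)² = 88.6.
At s = 88.6: P(θ<0.9) ≈ 0.987. Adjusting to match 0.975 gives s ≈ 70.30.
So α = 0.82·70.30 ≈ 57.65, β = 0.18·70.30 ≈ 12.65.

α ≈ 57.65, β ≈ 12.65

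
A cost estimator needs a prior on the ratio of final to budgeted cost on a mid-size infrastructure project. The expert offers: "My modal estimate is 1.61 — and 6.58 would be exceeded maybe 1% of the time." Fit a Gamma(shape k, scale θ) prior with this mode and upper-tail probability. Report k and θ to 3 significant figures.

Gamma(k,θ) with k>1 has mode (k−1)θ, so θ = 1.61/(k−1).
Need P(X < 6.58) = 0.99 with θ tied to k this way. Start at k = 2, θ = 1.61: P(X<6.58) ≈ 0.915.
Too low — raise k to concentrate. Iterating converges to k ≈ 3.1.
Then θ = 1.61/(3.1−1) ≈ 0.768.

k ≈ 3.1, θ ≈ 0.768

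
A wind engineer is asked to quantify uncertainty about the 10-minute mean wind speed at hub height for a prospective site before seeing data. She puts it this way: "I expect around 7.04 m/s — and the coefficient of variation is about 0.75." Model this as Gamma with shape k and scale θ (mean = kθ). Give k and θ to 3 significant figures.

For Gamma(k, scale θ): mean = kθ, variance = kθ², so CV = 1/√k.
CV = 0.75, hence k = 1/CV² = 1.78.
Then θ = mean/k = 7.04/1.78 = 3.96.

k ≈ 1.78, θ ≈ 3.96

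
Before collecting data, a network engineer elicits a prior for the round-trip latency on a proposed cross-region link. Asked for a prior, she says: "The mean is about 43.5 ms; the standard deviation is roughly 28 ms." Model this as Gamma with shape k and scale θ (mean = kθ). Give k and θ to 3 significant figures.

k ≈ 2.41, θ ≈ 18

For Gamma(k, scale θ): mean = kθ, variance = kθ², so CV = 1/√k.
CV = SD/mean = 28/43.5 = 0.6437, hence k = 1/CV² = 2.41.
Then θ = mean/k = 43.5/2.41 = 18.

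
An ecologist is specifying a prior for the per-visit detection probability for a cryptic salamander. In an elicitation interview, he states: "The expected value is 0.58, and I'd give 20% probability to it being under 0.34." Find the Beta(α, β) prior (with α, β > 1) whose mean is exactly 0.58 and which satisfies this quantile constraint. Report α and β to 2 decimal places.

With mean 0.58 fixed, write α = 0.58s, β = 0.42s where s = α+β.
Need P(θ < 0.34) = 0.2 under Beta(0.58s, 0.42s). Normal approximation: (q−m)/√(m(1−m)/s) ≈ z_{0.2} = -0.842, so s ≈ 0.58·0.42·(-0.842)²/(0.34−0.58)² = 3.0.
At s = 3.0: P(θ<0.34) ≈ 0.199. Adjusting to match 0.2 gives s ≈ 2.97.
So α = 0.58·2.97 ≈ 1.72, β = 0.42·2.97 ≈ 1.25.

α ≈ 1.72, β ≈ 1.25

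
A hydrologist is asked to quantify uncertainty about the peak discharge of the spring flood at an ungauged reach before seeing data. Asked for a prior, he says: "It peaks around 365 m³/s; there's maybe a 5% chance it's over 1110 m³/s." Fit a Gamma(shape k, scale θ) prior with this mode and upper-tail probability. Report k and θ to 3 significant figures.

k ≈ 3.14, θ ≈ 171

Gamma(k,θ) with k>1 has mode (k−1)θ, so θ = 365/(k−1).
Need P(X < 1110) = 0.95 with θ tied to k this way. Start at k = 2, θ = 365: P(X<1110) ≈ 0.807.
Too low — raise k to concentrate. Iterating converges to k ≈ 3.14.
Then θ = 365/(3.14−1) ≈ 171.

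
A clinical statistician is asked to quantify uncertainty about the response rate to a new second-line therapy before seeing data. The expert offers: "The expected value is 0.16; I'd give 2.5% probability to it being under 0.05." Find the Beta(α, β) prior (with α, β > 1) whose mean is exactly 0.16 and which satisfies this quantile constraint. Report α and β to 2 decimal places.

α ≈ 4.28, β ≈ 22.49

With mean 0.16 fixed, write α = 0.16s, β = 0.84s where s = α+β.
Need P(θ < 0.05) = 0.025 under Beta(0.16s, 0.84s). Normal approximation: (q−m)/√(m(1−m)/s) ≈ z_{0.025} = -1.96, so s ≈ 0.16·0.84·(-1.96)²/(0.05−0.16)² = 42.7.
At s = 42.7: P(θ<0.05) ≈ 0.006. Adjusting to match 0.025 gives s ≈ 26.77.
So α = 0.16·26.77 ≈ 4.28, β = 0.84·26.77 ≈ 22.49.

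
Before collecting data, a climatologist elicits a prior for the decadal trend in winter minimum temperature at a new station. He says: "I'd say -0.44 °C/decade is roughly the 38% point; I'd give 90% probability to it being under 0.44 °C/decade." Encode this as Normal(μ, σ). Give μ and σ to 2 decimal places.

μ = -0.27, σ = 0.55

For Normal(μ,σ), the p-quantile is μ + z_p·σ. Here z_{0.38} = -0.3055, z_{0.9} = 1.282.
So -0.44 = μ − 0.3055σ and 0.44 = μ + 1.282σ.
Subtracting: σ = (0.44 − -0.44)/(1.282 − (-0.3055)) = 0.55.
Then μ = -0.44 − (-0.3055)·0.55 = -0.27.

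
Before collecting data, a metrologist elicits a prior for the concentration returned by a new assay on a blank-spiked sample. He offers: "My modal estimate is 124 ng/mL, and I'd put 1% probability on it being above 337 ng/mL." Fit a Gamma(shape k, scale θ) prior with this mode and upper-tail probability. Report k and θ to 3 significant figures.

k ≈ 5.61, θ ≈ 26.9

Gamma(k,θ) with k>1 has mode (k−1)θ, so θ = 124/(k−1).
Need P(X < 337) = 0.99 with θ tied to k this way. Start at k = 2, θ = 124: P(X<337) ≈ 0.755.
Too low — raise k to concentrate. Iterating converges to k ≈ 5.61.
Then θ = 124/(5.61−1) ≈ 26.9.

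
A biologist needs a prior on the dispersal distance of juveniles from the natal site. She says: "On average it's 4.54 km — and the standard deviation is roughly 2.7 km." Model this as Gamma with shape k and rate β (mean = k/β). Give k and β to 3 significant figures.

For Gamma(k, rate β): mean = k/β, variance = k/β², so CV = 1/√k.
CV = SD/mean = 2.7/4.54 = 0.5947, hence k = 1/CV² = 2.83.
Then β = k/mean = 2.83/4.54 = 0.623.

k ≈ 2.83, β ≈ 0.623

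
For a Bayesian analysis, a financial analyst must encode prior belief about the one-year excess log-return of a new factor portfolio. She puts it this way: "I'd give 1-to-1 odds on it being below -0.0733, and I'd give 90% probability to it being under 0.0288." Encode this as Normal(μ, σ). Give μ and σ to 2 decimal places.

μ = -0.07, σ = 0.08

For Normal(μ,σ), the p-quantile is μ + z_p·σ. Here z_{0.5} = 0, z_{0.9} = 1.282.
So -0.0733 = μ + 0σ and 0.0288 = μ + 1.282σ.
Subtracting: σ = (0.0288 − -0.0733)/(1.282 − (0)) = 0.08.
Then μ = -0.0733 − (0)·0.08 = -0.07.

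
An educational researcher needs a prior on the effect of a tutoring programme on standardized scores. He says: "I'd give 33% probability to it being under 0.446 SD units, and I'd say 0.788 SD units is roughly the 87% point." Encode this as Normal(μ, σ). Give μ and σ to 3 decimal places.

For Normal(μ,σ), the p-quantile is μ + z_p·σ. Here z_{0.33} = -0.4399, z_{0.87} = 1.126.
So 0.446 = μ − 0.4399σ and 0.788 = μ + 1.126σ.
Subtracting: σ = (0.788 − 0.446)/(1.126 − (-0.4399)) = 0.218.
Then μ = 0.446 − (-0.4399)·0.218 = 0.542.

μ = 0.542, σ = 0.218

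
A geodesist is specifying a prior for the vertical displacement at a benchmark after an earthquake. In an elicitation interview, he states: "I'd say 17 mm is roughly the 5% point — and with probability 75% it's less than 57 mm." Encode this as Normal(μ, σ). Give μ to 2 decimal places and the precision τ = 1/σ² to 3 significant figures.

For Normal(μ,σ), the p-quantile is μ + z_p·σ. Here z_{0.05} = -1.645, z_{0.75} = 0.6745.
So 17 = μ − 1.645σ and 57 = μ + 0.6745σ.
Subtracting: σ = (57 − 17)/(0.6745 − (-1.645)) = 17.25.
Then μ = 17 − (-1.645)·17.25 = 45.37.
Precision τ = 1/σ² = 1/17.25² = 0.00336.

μ = 45.37, τ = 0.00336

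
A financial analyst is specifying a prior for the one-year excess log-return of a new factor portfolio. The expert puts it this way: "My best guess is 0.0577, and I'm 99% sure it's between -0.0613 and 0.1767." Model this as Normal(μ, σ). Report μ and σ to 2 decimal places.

μ = 0.06, σ = 0.05

A symmetric 99% interval runs μ ± z·σ with z = 2.576.
Half-width = 0.119, so σ = 0.119/2.576 = 0.05.
μ is the stated best guess, 0.06.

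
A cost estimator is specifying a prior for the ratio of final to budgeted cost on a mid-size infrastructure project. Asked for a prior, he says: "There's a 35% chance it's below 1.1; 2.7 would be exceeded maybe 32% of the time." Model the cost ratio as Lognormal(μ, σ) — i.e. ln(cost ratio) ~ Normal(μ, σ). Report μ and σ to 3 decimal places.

If T ~ Lognormal(μ,σ) then ln T ~ Normal(μ,σ), so the p-quantile of ln T is μ + z_p·σ.
ln(1.1) = 0.09531 and ln(2.7) = 0.9933; z_{0.35} = -0.3853, z_{0.68} = 0.4677.
σ = (0.9933 − 0.09531)/(0.4677 − (-0.3853)) = 1.053.
μ = 0.09531 − (-0.3853)·1.053 = 0.501.

μ ≈ 0.501, σ ≈ 1.053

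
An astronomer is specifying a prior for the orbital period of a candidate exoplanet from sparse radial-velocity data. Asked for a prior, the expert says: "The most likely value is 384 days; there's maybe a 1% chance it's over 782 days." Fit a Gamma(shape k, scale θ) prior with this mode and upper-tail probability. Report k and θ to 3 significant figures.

Gamma(k,θ) with k>1 has mode (k−1)θ, so θ = 384/(k−1).
Need P(X < 782) = 0.99 with θ tied to k this way. Start at k = 2, θ = 384: P(X<782) ≈ 0.604.
Too low — raise k to concentrate. Iterating converges to k ≈ 10.7.
Then θ = 384/(10.7−1) ≈ 39.7.

k ≈ 10.7, θ ≈ 39.7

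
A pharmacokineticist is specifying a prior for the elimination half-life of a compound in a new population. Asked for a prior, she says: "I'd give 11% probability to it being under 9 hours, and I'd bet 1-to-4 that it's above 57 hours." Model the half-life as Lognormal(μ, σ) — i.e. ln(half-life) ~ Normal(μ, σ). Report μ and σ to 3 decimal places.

If T ~ Lognormal(μ,σ) then ln T ~ Normal(μ,σ), so the p-quantile of ln T is μ + z_p·σ.
ln(9) = 2.197 and ln(57) = 4.043; z_{0.11} = -1.227, z_{0.8} = 0.8416.
σ = (4.043 − 2.197)/(0.8416 − (-1.227)) = 0.893.
μ = 2.197 − (-1.227)·0.893 = 3.292.

μ ≈ 3.292, σ ≈ 0.893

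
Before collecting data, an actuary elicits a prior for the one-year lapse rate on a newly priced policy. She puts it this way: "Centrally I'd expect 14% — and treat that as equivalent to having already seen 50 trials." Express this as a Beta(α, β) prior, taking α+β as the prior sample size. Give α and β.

α = 7, β = 43

Under the effective-sample-size interpretation, Beta(α, β) has prior mean α/(α+β) and prior sample size α+β.
So α+β = 50 and α/(α+β) = 0.14, giving α = 0.14·50 = 7 and β = 50 − 7 = 43.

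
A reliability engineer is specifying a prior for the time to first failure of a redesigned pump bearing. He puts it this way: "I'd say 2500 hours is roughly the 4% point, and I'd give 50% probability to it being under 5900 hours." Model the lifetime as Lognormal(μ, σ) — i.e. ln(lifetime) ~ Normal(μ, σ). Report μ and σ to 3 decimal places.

μ ≈ 8.683, σ ≈ 0.490

If T ~ Lognormal(μ,σ) then ln T ~ Normal(μ,σ), so the p-quantile of ln T is μ + z_p·σ.
ln(2500) = 7.824 and ln(5900) = 8.683; z_{0.04} = -1.751, z_{0.5} = 0.
σ = (8.683 − 7.824)/(0 − (-1.751)) = 0.490.
μ = 7.824 − (-1.751)·0.490 = 8.683.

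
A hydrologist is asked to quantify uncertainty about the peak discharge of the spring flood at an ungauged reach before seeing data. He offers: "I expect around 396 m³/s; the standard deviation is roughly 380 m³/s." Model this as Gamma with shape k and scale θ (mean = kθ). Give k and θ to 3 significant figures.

k ≈ 1.09, θ ≈ 365

For Gamma(k, scale θ): mean = kθ, variance = kθ², so CV = 1/√k.
CV = SD/mean = 380/396 = 0.9596, hence k = 1/CV² = 1.09.
Then θ = mean/k = 396/1.09 = 365.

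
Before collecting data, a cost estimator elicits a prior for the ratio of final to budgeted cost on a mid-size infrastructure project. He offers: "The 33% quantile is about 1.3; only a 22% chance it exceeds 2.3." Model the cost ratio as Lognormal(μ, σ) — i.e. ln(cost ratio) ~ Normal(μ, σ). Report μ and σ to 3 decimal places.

If T ~ Lognormal(μ,σ) then ln T ~ Normal(μ,σ), so the p-quantile of ln T is μ + z_p·σ.
ln(1.3) = 0.2624 and ln(2.3) = 0.8329; z_{0.33} = -0.4399, z_{0.78} = 0.7722.
σ = (0.8329 − 0.2624)/(0.7722 − (-0.4399)) = 0.471.
μ = 0.2624 − (-0.4399)·0.471 = 0.469.

μ ≈ 0.469, σ ≈ 0.471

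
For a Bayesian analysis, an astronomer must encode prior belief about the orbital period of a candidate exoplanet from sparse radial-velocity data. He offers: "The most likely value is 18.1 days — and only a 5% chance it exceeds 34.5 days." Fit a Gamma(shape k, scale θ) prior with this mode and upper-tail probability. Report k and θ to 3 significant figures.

k ≈ 7.68, θ ≈ 2.71

Gamma(k,θ) with k>1 has mode (k−1)θ, so θ = 18.1/(k−1).
Need P(X < 34.5) = 0.95 with θ tied to k this way. Start at k = 2, θ = 18.1: P(X<34.5) ≈ 0.568.
Too low — raise k to concentrate. Iterating converges to k ≈ 7.68.
Then θ = 18.1/(7.68−1) ≈ 2.71.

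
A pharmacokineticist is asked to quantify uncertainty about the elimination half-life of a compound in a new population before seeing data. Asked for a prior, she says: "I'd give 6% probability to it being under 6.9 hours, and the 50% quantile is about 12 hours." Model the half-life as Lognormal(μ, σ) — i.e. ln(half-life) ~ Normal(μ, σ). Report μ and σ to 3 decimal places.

μ ≈ 2.485, σ ≈ 0.356

If T ~ Lognormal(μ,σ) then ln T ~ Normal(μ,σ), so the p-quantile of ln T is μ + z_p·σ.
ln(6.9) = 1.932 and ln(12) = 2.485; z_{0.06} = -1.555, z_{0.5} = 0.
σ = (2.485 − 1.932)/(0 − (-1.555)) = 0.356.
μ = 1.932 − (-1.555)·0.356 = 2.485.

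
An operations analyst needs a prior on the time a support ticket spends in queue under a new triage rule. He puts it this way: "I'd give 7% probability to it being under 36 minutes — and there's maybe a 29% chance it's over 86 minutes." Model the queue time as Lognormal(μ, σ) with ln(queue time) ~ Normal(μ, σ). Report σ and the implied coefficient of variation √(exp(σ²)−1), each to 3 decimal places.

If T ~ Lognormal(μ,σ) then ln T ~ Normal(μ,σ), so the p-quantile of ln T is μ + z_p·σ.
ln(36) = 3.584 and ln(86) = 4.454; z_{0.07} = -1.476, z_{0.71} = 0.5534.
σ = (4.454 − 3.584)/(0.5534 − (-1.476)) = 0.429.
μ = 3.584 − (-1.476)·0.429 = 4.217.
CV = √(exp(σ²)−1) = √(exp(0.1842)−1) = 0.450.

σ ≈ 0.429, CV ≈ 0.450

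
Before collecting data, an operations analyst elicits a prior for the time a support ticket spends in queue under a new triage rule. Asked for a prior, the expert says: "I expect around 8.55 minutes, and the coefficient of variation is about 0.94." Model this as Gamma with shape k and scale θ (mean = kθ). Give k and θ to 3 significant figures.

k ≈ 1.13, θ ≈ 7.55

For Gamma(k, scale θ): mean = kθ, variance = kθ², so CV = 1/√k.
CV = 0.94, hence k = 1/CV² = 1.13.
Then θ = mean/k = 8.55/1.13 = 7.55.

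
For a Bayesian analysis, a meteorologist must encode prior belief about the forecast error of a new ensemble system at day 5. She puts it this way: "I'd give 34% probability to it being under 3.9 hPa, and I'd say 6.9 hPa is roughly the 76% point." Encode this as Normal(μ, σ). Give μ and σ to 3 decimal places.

μ = 5.006, σ = 2.682

The p-quantile of Normal(μ,σ) is μ + z_p·σ, with z_{0.34} = -0.4125 and z_{0.76} = 0.7063.
Eliminate σ: μ = (z₂·x₁ − z₁·x₂)/(z₂ − z₁) = (0.7063·3.9 − (-0.4125)·6.9)/1.119 = 5.006.
Then σ = (x₂ − x₁)/(z₂ − z₁) = (6.9 − 3.9)/1.119 = 2.682.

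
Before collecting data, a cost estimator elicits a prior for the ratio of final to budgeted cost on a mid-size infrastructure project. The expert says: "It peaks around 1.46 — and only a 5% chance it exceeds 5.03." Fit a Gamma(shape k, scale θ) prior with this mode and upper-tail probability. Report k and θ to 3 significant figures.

Gamma(k,θ) with k>1 has mode (k−1)θ, so θ = 1.46/(k−1).
Need P(X < 5.03) = 0.95 with θ tied to k this way. Start at k = 2, θ = 1.46: P(X<5.03) ≈ 0.858.
Too low — raise k to concentrate. Iterating converges to k ≈ 2.69.
Then θ = 1.46/(2.69−1) ≈ 0.863.

k ≈ 2.69, θ ≈ 0.863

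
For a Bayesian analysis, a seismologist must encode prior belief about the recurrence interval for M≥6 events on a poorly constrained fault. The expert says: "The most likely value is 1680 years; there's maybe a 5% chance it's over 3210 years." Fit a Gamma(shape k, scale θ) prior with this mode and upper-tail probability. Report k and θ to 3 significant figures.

Gamma(k,θ) with k>1 has mode (k−1)θ, so θ = 1680/(k−1).
Need P(X < 3210) = 0.95 with θ tied to k this way. Start at k = 2, θ = 1680: P(X<3210) ≈ 0.569.
Too low — raise k to concentrate. Iterating converges to k ≈ 7.63.
Then θ = 1680/(7.63−1) ≈ 253.

k ≈ 7.63, θ ≈ 253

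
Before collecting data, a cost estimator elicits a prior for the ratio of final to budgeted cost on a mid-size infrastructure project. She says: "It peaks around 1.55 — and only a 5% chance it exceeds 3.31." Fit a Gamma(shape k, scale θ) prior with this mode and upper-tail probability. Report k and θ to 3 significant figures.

k ≈ 5.79, θ ≈ 0.323

Gamma(k,θ) with k>1 has mode (k−1)θ, so θ = 1.55/(k−1).
Need P(X < 3.31) = 0.95 with θ tied to k this way. Start at k = 2, θ = 1.55: P(X<3.31) ≈ 0.629.
Too low — raise k to concentrate. Iterating converges to k ≈ 5.79.
Then θ = 1.55/(5.79−1) ≈ 0.323.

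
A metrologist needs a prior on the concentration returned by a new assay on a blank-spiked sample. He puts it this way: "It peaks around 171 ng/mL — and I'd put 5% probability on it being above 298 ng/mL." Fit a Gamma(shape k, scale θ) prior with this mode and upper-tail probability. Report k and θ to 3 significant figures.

Gamma(k,θ) with k>1 has mode (k−1)θ, so θ = 171/(k−1).
Need P(X < 298) = 0.95 with θ tied to k this way. Start at k = 2, θ = 171: P(X<298) ≈ 0.520.
Too low — raise k to concentrate. Iterating converges to k ≈ 10.
Then θ = 171/(10−1) ≈ 18.9.

k ≈ 10, θ ≈ 18.9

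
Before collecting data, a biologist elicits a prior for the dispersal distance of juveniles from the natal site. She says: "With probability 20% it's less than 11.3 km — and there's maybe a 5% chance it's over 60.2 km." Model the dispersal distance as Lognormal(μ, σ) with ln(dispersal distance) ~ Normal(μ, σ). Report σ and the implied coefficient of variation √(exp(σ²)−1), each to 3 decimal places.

σ ≈ 0.673, CV ≈ 0.757

If T ~ Lognormal(μ,σ) then ln T ~ Normal(μ,σ), so the p-quantile of ln T is μ + z_p·σ.
ln(11.3) = 2.425 and ln(60.2) = 4.098; z_{0.2} = -0.8416, z_{0.95} = 1.645.
σ = (4.098 − 2.425)/(1.645 − (-0.8416)) = 0.673.
μ = 2.425 − (-0.8416)·0.673 = 2.991.
CV = √(exp(σ²)−1) = √(exp(0.4526)−1) = 0.757.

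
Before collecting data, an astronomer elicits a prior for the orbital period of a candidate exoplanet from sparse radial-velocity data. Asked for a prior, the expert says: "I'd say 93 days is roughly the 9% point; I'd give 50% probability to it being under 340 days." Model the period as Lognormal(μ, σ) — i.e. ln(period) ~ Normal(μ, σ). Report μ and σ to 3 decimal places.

If T ~ Lognormal(μ,σ) then ln T ~ Normal(μ,σ), so the p-quantile of ln T is μ + z_p·σ.
ln(93) = 4.533 and ln(340) = 5.829; z_{0.09} = -1.341, z_{0.5} = 0.
σ = (5.829 − 4.533)/(0 − (-1.341)) = 0.967.
μ = 4.533 − (-1.341)·0.967 = 5.829.

μ ≈ 5.829, σ ≈ 0.967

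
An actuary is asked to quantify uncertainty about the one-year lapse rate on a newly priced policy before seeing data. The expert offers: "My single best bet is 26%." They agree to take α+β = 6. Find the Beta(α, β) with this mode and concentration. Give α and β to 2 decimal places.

α = 2.04, β = 3.96

For α,β > 1 the Beta mode is (α−1)/(α+β−2). With α+β = 6, the mode is (α−1)/4.
Set (α−1)/4 = 0.26 → α = 1 + 0.26·4 = 2.04.
β = 6 − α = 3.96.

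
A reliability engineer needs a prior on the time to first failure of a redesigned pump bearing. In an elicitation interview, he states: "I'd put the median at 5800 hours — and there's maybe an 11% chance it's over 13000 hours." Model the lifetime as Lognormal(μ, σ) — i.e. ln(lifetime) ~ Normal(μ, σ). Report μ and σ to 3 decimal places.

μ ≈ 8.666, σ ≈ 0.658

If T ~ Lognormal(μ,σ) then ln T ~ Normal(μ,σ), so the p-quantile of ln T is μ + z_p·σ.
ln(5800) = 8.666 and ln(13000) = 9.473; z_{0.5} = 0, z_{0.89} = 1.227.
σ = (9.473 − 8.666)/(1.227 − (0)) = 0.658.
μ = 8.666 − (0)·0.658 = 8.666.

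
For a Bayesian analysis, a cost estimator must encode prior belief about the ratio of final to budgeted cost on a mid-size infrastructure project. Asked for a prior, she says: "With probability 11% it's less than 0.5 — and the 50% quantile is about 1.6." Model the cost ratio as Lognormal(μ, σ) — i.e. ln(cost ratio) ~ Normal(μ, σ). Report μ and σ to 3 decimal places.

If T ~ Lognormal(μ,σ) then ln T ~ Normal(μ,σ), so the p-quantile of ln T is μ + z_p·σ.
ln(0.5) = -0.6931 and ln(1.6) = 0.47; z_{0.11} = -1.227, z_{0.5} = 0.
σ = (0.47 − -0.6931)/(0 − (-1.227)) = 0.948.
μ = -0.6931 − (-1.227)·0.948 = 0.470.

μ ≈ 0.470, σ ≈ 0.948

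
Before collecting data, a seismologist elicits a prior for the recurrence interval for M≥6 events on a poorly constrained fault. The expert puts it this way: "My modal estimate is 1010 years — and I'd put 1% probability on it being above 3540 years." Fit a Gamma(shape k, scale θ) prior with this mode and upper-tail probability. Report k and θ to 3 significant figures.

Gamma(k,θ) with k>1 has mode (k−1)θ, so θ = 1010/(k−1).
Need P(X < 3540) = 0.99 with θ tied to k this way. Start at k = 2, θ = 1010: P(X<3540) ≈ 0.865.
Too low — raise k to concentrate. Iterating converges to k ≈ 3.75.
Then θ = 1010/(3.75−1) ≈ 367.

k ≈ 3.75, θ ≈ 367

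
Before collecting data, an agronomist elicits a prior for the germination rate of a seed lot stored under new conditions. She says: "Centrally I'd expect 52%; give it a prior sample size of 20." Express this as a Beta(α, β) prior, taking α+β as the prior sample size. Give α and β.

α = 10.4, β = 9.6

Under the effective-sample-size interpretation, Beta(α, β) has prior mean α/(α+β) and prior sample size α+β.
So α+β = 20 and α/(α+β) = 0.52, giving α = 0.52·20 = 10.4 and β = 20 − 10.4 = 9.6.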